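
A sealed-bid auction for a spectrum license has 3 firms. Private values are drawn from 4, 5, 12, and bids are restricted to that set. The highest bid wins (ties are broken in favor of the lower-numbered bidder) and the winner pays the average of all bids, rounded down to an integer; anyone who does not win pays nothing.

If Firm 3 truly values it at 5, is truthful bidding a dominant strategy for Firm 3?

Yes

Check each profile of the others' bids and compare truth against every alternative bid.
Others bid (4, 4): truth gives 1, best alternative gives 0.
Others bid (4, 5): truth gives 0, best alternative gives 0.
Others bid (4, 12): truth gives 0, best alternative gives 0.
Others bid (5, 4): truth gives 0, best alternative gives 0.
Others bid (5, 5): truth gives 0, best alternative gives 0.
Others bid (5, 12): truth gives 0, best alternative gives 0.
(Remaining 3 profiles checked similarly; truth is weakly best in each.)
In every case the truthful bid is at least as good as any alternative, so it is a dominant strategy.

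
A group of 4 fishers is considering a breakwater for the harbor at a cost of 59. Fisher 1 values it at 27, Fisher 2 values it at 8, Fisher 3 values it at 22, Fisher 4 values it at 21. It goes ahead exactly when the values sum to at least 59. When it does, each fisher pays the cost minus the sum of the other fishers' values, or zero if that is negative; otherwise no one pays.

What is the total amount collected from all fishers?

Total value 78 ≥ cost 59, so it is built.
Fisher 1: others sum to 51; max(0, 59 - 51) = 8.
Fisher 2: others sum to 70; max(0, 59 - 70) = 0.
Fisher 3: others sum to 56; max(0, 59 - 56) = 3.
Fisher 4: others sum to 57; max(0, 59 - 57) = 2.
Total collected = 8 + 0 + 3 + 2 = 13.

13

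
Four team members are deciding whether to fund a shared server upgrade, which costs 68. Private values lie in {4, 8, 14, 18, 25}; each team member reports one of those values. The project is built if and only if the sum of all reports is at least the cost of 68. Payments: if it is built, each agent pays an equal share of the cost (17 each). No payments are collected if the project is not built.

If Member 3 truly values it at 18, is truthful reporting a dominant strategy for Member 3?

Consider the case where Member 1 reports 4, Member 2 reports 14 and Member 4 reports 25.
Truthful report 18: project not built, utility 0.
Report 25 instead: project built, pays 17, utility 18 - 17 = 1.
Since 1 > 0, reporting 25 is strictly better here, so truthful reporting is not dominant.

No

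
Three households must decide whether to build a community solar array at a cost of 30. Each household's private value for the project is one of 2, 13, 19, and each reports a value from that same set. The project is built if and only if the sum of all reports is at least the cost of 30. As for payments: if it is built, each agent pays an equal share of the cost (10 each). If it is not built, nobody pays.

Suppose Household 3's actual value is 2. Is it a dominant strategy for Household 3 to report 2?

Yes

Check each profile of the others' reports and compare truth against every alternative report.
Others report (2, 19): truth gives 0, best alternative gives -8.
Others report (13, 13): truth gives 0, best alternative gives -8.
Others report (19, 2): truth gives 0, best alternative gives -8.
Others report (13, 19): truth gives -8, best alternative gives -8.
Others report (19, 13): truth gives -8, best alternative gives -8.
Others report (19, 19): truth gives -8, best alternative gives -8.
(Remaining 3 profiles checked similarly; truth is weakly best in each.)
In every case the truthful report is at least as good as any alternative, so it is a dominant strategy.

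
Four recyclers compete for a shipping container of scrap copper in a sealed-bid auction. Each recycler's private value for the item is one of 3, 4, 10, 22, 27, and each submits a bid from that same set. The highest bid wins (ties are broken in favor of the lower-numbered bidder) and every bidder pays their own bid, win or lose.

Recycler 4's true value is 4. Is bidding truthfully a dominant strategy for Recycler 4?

Consider the case where Recycler 1 bids 3, Recycler 2 bids 3 and Recycler 3 bids 4.
Truthful bid 4: loses but pays 4, utility -4.
Bid 3 instead: loses but pays 3, utility -3.
Since -3 > -4, bidding 3 is strictly better here, so truthful bidding is not dominant.

No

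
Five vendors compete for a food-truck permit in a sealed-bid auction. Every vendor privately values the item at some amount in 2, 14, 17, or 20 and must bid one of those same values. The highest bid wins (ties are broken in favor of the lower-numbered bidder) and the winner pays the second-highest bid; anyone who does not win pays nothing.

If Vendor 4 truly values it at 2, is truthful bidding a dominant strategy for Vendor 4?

Check each profile of the others' bids and compare truth against every alternative bid.
Others bid (2, 2, 2, 14): truth gives 0, best alternative gives -12.
Others bid (2, 2, 2, 2): truth gives 0, best alternative gives 0.
Others bid (2, 2, 2, 17): truth gives 0, best alternative gives 0.
Others bid (2, 2, 2, 20): truth gives 0, best alternative gives 0.
Others bid (2, 2, 14, 2): truth gives 0, best alternative gives 0.
Others bid (2, 2, 14, 14): truth gives 0, best alternative gives 0.
(Remaining 250 profiles checked similarly; truth is weakly best in each.)
In every case the truthful bid is at least as good as any alternative, so it is a dominant strategy.

Yes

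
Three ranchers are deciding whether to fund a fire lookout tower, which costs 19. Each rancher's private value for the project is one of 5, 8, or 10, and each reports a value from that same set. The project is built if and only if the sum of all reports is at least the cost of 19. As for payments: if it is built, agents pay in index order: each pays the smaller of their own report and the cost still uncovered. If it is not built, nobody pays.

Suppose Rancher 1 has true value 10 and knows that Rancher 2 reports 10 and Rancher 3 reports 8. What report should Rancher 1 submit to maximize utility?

Report 5: project built, pays 5, utility 10 - 5 = 5.
Report 8: project built, pays 8, utility 10 - 8 = 2.
Report 10: project built, pays 10, utility 10 - 10 = 0.
The best choice is 5 with utility 5.

5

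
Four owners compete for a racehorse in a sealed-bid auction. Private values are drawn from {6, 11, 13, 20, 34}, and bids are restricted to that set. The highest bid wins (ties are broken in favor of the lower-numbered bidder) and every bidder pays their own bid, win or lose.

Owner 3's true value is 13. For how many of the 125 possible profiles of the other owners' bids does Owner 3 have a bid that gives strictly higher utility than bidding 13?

115

Others bid (6, 6, 6): truth gives 0; bid 11 gives 2 > 0. Violating.
Others bid (6, 6, 11): truth gives 0; bid 11 gives 2 > 0. Violating.
Others bid (6, 6, 20): truth gives -13; bid 6 gives -6 > -13. Violating.
Others bid (6, 6, 34): truth gives -13; bid 6 gives -6 > -13. Violating.
Others bid (6, 6, 13): truth gives 0; no alternative beats it.
Others bid (6, 11, 6): truth gives 0; no alternative beats it.
(Checking all 125 profiles: 115 have a profitable deviation, 10 do not.)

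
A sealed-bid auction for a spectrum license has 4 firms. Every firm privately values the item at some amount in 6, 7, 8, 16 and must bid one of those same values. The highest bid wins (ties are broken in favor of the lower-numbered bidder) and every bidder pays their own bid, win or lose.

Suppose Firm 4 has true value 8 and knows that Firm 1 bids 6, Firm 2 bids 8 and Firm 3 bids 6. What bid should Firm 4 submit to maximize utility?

6

Bid 6: loses but pays 6, utility -6.
Bid 7: loses but pays 7, utility -7.
Bid 8: loses but pays 8, utility -8.
Bid 16: wins, pays 16, utility 8 - 16 = -8.
The best choice is 6 with utility -6.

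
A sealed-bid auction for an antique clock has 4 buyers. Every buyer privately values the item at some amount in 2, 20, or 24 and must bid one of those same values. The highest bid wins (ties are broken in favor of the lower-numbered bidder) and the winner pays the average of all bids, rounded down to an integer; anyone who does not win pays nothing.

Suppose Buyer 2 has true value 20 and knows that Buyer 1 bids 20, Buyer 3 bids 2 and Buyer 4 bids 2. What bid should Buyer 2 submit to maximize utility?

Bid 2: loses, pays 0, utility 0.
Bid 20: loses, pays 0, utility 0.
Bid 24: wins, pays 12, utility 20 - 12 = 8.
The best choice is 24 with utility 8.

24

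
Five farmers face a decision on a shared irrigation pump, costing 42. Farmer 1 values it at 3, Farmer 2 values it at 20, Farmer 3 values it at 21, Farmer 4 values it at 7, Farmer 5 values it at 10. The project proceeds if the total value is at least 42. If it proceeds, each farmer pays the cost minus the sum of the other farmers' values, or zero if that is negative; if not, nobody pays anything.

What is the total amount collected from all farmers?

Total value 61 ≥ cost 42, so it is built.
Farmer 1: others sum to 58; max(0, 42 - 58) = 0.
Farmer 2: others sum to 41; max(0, 42 - 41) = 1.
Farmer 3: others sum to 40; max(0, 42 - 40) = 2.
Farmer 4: others sum to 54; max(0, 42 - 54) = 0.
Farmer 5: others sum to 51; max(0, 42 - 51) = 0.
Total collected = 0 + 1 + 2 + 0 + 0 = 3.

3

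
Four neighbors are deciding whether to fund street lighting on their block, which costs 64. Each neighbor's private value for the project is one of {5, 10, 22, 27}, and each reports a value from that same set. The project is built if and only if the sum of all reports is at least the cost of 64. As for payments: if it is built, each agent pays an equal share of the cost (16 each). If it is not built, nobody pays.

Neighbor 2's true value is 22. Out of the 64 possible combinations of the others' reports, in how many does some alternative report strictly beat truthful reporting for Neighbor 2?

Others report (5, 5, 27): truth gives 0; report 27 gives 6 > 0. Violating.
Others report (5, 10, 22): truth gives 0; report 27 gives 6 > 0. Violating.
Others report (5, 22, 10): truth gives 0; report 27 gives 6 > 0. Violating.
Others report (5, 27, 5): truth gives 0; report 27 gives 6 > 0. Violating.
Others report (5, 5, 5): truth gives 0; no alternative beats it.
Others report (5, 5, 10): truth gives 0; no alternative beats it.
(Checking all 64 profiles: 9 have a profitable deviation, 55 do not.)

9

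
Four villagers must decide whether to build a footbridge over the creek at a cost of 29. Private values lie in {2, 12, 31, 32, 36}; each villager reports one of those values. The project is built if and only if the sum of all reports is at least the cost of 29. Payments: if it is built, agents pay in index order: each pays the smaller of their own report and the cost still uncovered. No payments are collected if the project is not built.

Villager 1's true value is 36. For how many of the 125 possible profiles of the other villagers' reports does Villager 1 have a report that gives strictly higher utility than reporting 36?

Others report (2, 2, 31): truth gives 7; report 2 gives 34 > 7. Violating.
Others report (2, 2, 32): truth gives 7; report 2 gives 34 > 7. Violating.
Others report (2, 2, 36): truth gives 7; report 2 gives 34 > 7. Violating.
Others report (2, 12, 12): truth gives 7; report 12 gives 24 > 7. Violating.
Others report (2, 2, 2): truth gives 7; no alternative beats it.
Others report (2, 2, 12): truth gives 7; no alternative beats it.
(Checking all 125 profiles: 121 have a profitable deviation, 4 do not.)

121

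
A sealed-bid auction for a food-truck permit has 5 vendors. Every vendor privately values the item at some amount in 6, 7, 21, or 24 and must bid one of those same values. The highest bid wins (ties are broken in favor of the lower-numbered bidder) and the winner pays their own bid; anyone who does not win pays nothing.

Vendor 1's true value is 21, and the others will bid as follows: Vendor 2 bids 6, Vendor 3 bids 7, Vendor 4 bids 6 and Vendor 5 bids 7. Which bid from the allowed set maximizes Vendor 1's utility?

Bid 6: loses, pays 0, utility 0.
Bid 7: wins, pays 7, utility 21 - 7 = 14.
Bid 21: wins, pays 21, utility 21 - 21 = 0.
Bid 24: wins, pays 24, utility 21 - 24 = -3.
The best choice is 7 with utility 14.

7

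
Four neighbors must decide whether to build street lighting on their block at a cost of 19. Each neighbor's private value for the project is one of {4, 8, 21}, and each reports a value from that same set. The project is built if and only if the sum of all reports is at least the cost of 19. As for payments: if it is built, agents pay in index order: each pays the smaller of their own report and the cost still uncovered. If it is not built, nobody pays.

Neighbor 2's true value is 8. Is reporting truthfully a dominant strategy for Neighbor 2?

No

Consider the case where Neighbor 1 reports 4, Neighbor 3 reports 4 and Neighbor 4 reports 8.
Truthful report 8: project built, pays 8, utility 8 - 8 = 0.
Report 4 instead: project built, pays 4, utility 8 - 4 = 4.
Since 4 > 0, reporting 4 is strictly better here, so truthful reporting is not dominant.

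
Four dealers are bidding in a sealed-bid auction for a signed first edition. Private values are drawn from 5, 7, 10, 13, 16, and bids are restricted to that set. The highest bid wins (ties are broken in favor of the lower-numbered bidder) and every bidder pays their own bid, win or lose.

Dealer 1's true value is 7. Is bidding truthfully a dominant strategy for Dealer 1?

No

Consider the case where Dealer 2 bids 5, Dealer 3 bids 5 and Dealer 4 bids 5.
Truthful bid 7: wins, pays 7, utility 7 - 7 = 0.
Bid 5 instead: wins, pays 5, utility 7 - 5 = 2.
Since 2 > 0, bidding 5 is strictly better here, so truthful bidding is not dominant.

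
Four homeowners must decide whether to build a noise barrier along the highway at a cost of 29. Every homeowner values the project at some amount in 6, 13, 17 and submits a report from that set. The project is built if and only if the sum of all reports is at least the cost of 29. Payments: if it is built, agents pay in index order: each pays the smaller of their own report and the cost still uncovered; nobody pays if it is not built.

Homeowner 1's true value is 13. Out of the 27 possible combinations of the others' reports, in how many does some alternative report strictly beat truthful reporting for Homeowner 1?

Others report (6, 6, 13): truth gives 0; report 6 gives 7 > 0. Violating.
Others report (6, 6, 17): truth gives 0; report 6 gives 7 > 0. Violating.
Others report (6, 13, 6): truth gives 0; report 6 gives 7 > 0. Violating.
Others report (6, 13, 13): truth gives 0; report 6 gives 7 > 0. Violating.
Others report (6, 6, 6): truth gives 0; no alternative beats it.
(Checking all 27 profiles: 26 have a profitable deviation, 1 does not.)

26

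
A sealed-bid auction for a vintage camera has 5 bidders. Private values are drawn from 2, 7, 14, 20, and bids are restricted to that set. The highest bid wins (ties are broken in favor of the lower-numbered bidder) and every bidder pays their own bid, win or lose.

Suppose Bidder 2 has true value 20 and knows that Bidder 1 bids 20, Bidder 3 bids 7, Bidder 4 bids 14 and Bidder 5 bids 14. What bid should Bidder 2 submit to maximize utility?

Bid 2: loses but pays 2, utility -2.
Bid 7: loses but pays 7, utility -7.
Bid 14: loses but pays 14, utility -14.
Bid 20: loses but pays 20, utility -20.
The best choice is 2 with utility -2.

2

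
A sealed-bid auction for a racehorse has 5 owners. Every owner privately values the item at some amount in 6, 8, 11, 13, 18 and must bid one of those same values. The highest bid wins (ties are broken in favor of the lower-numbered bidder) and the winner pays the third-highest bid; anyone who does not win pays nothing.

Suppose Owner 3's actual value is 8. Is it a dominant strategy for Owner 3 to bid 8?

Consider the case where Owner 1 bids 6, Owner 2 bids 6, Owner 4 bids 6 and Owner 5 bids 11.
Truthful bid 8: loses, pays 0, utility 0.
Bid 11 instead: wins, pays 6, utility 8 - 6 = 2.
Since 2 > 0, bidding 11 is strictly better here, so truthful bidding is not dominant.

No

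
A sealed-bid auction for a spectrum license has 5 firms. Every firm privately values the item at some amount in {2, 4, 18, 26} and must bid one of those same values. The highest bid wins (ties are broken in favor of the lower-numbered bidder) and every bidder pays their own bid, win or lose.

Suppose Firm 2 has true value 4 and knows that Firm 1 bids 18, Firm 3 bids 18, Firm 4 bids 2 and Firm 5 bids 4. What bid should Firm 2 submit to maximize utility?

Bid 2: loses but pays 2, utility -2.
Bid 4: loses but pays 4, utility -4.
Bid 18: loses but pays 18, utility -18.
Bid 26: wins, pays 26, utility 4 - 26 = -22.
The best choice is 2 with utility -2.

2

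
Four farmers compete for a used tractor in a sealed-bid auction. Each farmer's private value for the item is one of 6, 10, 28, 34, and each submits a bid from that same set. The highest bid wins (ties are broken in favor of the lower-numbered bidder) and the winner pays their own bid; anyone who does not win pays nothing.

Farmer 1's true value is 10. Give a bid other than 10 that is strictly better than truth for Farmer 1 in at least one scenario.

6

Suppose Farmer 2 bids 6, Farmer 3 bids 6 and Farmer 4 bids 6.
Bid 10: wins, pays 10, utility 10 - 10 = 0.
Bid 6: wins, pays 6, utility 10 - 6 = 4.
So bidding 6 beats truth here (4 > 0).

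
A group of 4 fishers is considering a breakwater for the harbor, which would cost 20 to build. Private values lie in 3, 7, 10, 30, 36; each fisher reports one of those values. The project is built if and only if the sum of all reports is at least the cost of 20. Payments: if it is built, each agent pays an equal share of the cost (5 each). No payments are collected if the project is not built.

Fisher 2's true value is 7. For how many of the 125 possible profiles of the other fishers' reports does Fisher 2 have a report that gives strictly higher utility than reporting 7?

1

Others report (3, 3, 3): truth gives 0; report 30 gives 2 > 0. Violating.
Others report (3, 3, 7): truth gives 2; no alternative beats it.
Others report (3, 3, 10): truth gives 2; no alternative beats it.
(Checking all 125 profiles: 1 has a profitable deviation, 124 do not.)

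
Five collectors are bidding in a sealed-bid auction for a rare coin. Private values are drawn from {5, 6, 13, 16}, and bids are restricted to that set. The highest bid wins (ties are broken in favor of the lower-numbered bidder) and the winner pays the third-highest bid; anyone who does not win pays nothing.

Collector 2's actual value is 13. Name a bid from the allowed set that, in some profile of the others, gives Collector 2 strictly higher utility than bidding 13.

16

Suppose Collector 1 bids 5, Collector 3 bids 5, Collector 4 bids 5 and Collector 5 bids 16.
Bid 13: loses, pays 0, utility 0.
Bid 16: wins, pays 5, utility 13 - 5 = 8.
So bidding 16 beats truth here (8 > 0).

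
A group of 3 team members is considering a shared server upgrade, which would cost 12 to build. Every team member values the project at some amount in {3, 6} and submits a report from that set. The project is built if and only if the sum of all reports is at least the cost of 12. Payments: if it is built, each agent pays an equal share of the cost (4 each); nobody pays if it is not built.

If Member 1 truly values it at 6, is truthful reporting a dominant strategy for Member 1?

Check each profile of the others' reports and compare truth against every alternative report.
Others report (3, 3): truth gives 2, best alternative gives 0.
Others report (3, 6): truth gives 2, best alternative gives 2.
Others report (6, 3): truth gives 2, best alternative gives 2.
Others report (6, 6): truth gives 2, best alternative gives 2.
In every case the truthful report is at least as good as any alternative, so it is a dominant strategy.

Yes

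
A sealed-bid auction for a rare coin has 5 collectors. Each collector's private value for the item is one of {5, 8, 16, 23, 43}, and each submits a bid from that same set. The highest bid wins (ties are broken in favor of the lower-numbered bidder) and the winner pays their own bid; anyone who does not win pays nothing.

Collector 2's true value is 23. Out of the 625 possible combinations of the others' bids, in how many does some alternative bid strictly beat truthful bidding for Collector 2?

54

Others bid (5, 5, 5, 5): truth gives 0; bid 8 gives 15 > 0. Violating.
Others bid (5, 5, 5, 8): truth gives 0; bid 8 gives 15 > 0. Violating.
Others bid (5, 5, 5, 16): truth gives 0; bid 16 gives 7 > 0. Violating.
Others bid (5, 5, 8, 5): truth gives 0; bid 8 gives 15 > 0. Violating.
Others bid (5, 5, 5, 23): truth gives 0; no alternative beats it.
Others bid (5, 5, 5, 43): truth gives 0; no alternative beats it.
(Checking all 625 profiles: 54 have a profitable deviation, 571 do not.)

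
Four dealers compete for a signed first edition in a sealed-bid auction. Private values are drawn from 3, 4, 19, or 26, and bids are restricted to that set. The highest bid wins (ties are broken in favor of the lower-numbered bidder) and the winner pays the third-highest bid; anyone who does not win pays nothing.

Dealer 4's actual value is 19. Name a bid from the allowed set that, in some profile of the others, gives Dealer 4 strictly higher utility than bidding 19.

26

Suppose Dealer 1 bids 3, Dealer 2 bids 3 and Dealer 3 bids 19.
Bid 19: loses, pays 0, utility 0.
Bid 26: wins, pays 3, utility 19 - 3 = 16.
So bidding 26 beats truth here (16 > 0).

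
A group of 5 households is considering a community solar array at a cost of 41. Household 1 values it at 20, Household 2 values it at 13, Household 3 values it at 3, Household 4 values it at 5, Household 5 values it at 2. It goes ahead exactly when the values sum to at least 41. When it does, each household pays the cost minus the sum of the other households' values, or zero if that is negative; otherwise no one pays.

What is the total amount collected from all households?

Total value 43 ≥ cost 41, so it is built.
Household 1: others sum to 23; max(0, 41 - 23) = 18.
Household 2: others sum to 30; max(0, 41 - 30) = 11.
Household 3: others sum to 40; max(0, 41 - 40) = 1.
Household 4: others sum to 38; max(0, 41 - 38) = 3.
Household 5: others sum to 41; max(0, 41 - 41) = 0.
Total collected = 18 + 11 + 1 + 3 + 0 = 33.

33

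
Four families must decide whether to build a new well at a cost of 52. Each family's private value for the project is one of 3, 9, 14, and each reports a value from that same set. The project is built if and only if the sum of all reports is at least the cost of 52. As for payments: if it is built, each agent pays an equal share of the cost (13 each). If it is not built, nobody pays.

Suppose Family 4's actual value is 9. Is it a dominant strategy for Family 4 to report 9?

Check each profile of the others' reports and compare truth against every alternative report.
Others report (3, 3, 3): truth gives 0, best alternative gives 0.
Others report (3, 3, 9): truth gives 0, best alternative gives 0.
Others report (3, 3, 14): truth gives 0, best alternative gives 0.
Others report (3, 9, 3): truth gives 0, best alternative gives 0.
Others report (3, 9, 9): truth gives 0, best alternative gives 0.
Others report (3, 9, 14): truth gives 0, best alternative gives 0.
(Remaining 21 profiles checked similarly; truth is weakly best in each.)
In every case the truthful report is at least as good as any alternative, so it is a dominant strategy.

Yes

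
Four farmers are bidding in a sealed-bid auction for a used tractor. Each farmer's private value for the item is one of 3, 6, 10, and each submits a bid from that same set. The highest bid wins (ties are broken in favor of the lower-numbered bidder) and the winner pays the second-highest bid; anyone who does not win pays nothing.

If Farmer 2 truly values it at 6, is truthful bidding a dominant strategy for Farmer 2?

Check each profile of the others' bids and compare truth against every alternative bid.
Others bid (3, 3, 3): truth gives 3, best alternative gives 3.
Others bid (3, 3, 6): truth gives 0, best alternative gives 0.
Others bid (3, 3, 10): truth gives 0, best alternative gives 0.
Others bid (3, 6, 3): truth gives 0, best alternative gives 0.
Others bid (3, 6, 6): truth gives 0, best alternative gives 0.
Others bid (3, 6, 10): truth gives 0, best alternative gives 0.
(Remaining 21 profiles checked similarly; truth is weakly best in each.)
In every case the truthful bid is at least as good as any alternative, so it is a dominant strategy.

Yes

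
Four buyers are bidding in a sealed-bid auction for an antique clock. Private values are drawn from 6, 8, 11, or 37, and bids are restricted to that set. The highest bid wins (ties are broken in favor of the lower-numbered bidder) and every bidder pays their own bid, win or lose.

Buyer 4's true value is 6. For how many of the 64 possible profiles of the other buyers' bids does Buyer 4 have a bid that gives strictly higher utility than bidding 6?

Others bid (6, 6, 6): truth gives -6; bid 8 gives -2 > -6. Violating.
Others bid (6, 6, 8): truth gives -6; bid 11 gives -5 > -6. Violating.
Others bid (6, 8, 6): truth gives -6; bid 11 gives -5 > -6. Violating.
Others bid (6, 8, 8): truth gives -6; bid 11 gives -5 > -6. Violating.
Others bid (6, 6, 11): truth gives -6; no alternative beats it.
Others bid (6, 6, 37): truth gives -6; no alternative beats it.
(Checking all 64 profiles: 8 have a profitable deviation, 56 do not.)

8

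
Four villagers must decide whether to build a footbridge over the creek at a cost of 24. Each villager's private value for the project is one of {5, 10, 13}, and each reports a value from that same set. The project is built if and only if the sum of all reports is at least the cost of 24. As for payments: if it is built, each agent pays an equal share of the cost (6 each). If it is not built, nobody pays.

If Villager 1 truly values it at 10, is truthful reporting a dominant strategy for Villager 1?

Check each profile of the others' reports and compare truth against every alternative report.
Others report (5, 5, 5): truth gives 4, best alternative gives 4.
Others report (5, 5, 10): truth gives 4, best alternative gives 4.
Others report (5, 5, 13): truth gives 4, best alternative gives 4.
Others report (5, 10, 5): truth gives 4, best alternative gives 4.
Others report (5, 10, 10): truth gives 4, best alternative gives 4.
Others report (5, 10, 13): truth gives 4, best alternative gives 4.
(Remaining 21 profiles checked similarly; truth is weakly best in each.)
In every case the truthful report is at least as good as any alternative, so it is a dominant strategy.

Yes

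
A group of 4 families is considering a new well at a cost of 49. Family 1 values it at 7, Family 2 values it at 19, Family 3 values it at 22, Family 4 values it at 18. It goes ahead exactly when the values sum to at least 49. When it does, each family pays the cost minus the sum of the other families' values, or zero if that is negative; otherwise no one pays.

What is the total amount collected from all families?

Total value 66 ≥ cost 49, so it is built.
Family 1: others sum to 59; max(0, 49 - 59) = 0.
Family 2: others sum to 47; max(0, 49 - 47) = 2.
Family 3: others sum to 44; max(0, 49 - 44) = 5.
Family 4: others sum to 48; max(0, 49 - 48) = 1.
Total collected = 0 + 2 + 5 + 1 = 8.

8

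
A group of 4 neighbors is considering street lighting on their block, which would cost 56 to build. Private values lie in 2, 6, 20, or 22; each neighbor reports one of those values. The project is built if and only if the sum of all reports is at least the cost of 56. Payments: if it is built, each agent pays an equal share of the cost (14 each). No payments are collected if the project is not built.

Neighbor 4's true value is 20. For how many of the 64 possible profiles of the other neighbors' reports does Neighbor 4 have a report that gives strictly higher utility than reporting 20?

3

Others report (6, 6, 22): truth gives 0; report 22 gives 6 > 0. Violating.
Others report (6, 22, 6): truth gives 0; report 22 gives 6 > 0. Violating.
Others report (22, 6, 6): truth gives 0; report 22 gives 6 > 0. Violating.
Others report (2, 2, 2): truth gives 0; no alternative beats it.
Others report (2, 2, 6): truth gives 0; no alternative beats it.
(Checking all 64 profiles: 3 have a profitable deviation, 61 do not.)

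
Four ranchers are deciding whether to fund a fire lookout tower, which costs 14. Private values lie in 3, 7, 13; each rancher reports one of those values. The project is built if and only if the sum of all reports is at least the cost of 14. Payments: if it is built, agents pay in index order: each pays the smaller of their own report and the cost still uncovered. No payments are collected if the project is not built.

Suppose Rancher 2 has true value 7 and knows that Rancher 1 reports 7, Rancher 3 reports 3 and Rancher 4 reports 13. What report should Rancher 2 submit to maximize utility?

Report 3: project built, pays 3, utility 7 - 3 = 4.
Report 7: project built, pays 7, utility 7 - 7 = 0.
Report 13: project built, pays 7, utility 7 - 7 = 0.
The best choice is 3 with utility 4.

3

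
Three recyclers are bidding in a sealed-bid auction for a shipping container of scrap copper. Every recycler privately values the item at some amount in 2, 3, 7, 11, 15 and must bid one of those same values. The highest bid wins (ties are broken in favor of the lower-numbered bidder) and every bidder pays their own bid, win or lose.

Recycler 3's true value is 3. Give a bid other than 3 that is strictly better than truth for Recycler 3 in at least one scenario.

Suppose Recycler 1 bids 2 and Recycler 2 bids 3.
Bid 3: loses but pays 3, utility -3.
Bid 2: loses but pays 2, utility -2.
So bidding 2 beats truth here (-2 > -3).

2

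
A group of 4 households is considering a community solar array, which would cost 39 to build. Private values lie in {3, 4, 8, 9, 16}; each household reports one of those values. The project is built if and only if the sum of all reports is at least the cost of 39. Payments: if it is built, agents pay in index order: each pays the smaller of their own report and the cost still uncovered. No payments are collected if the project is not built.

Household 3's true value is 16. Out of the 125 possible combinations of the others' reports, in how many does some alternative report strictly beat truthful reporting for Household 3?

Others report (3, 16, 16): truth gives 0; report 4 gives 12 > 0. Violating.
Others report (4, 16, 16): truth gives 0; report 3 gives 13 > 0. Violating.
Others report (8, 8, 16): truth gives 0; report 8 gives 8 > 0. Violating.
Others report (8, 9, 16): truth gives 0; report 8 gives 8 > 0. Violating.
Others report (3, 3, 3): truth gives 0; no alternative beats it.
Others report (3, 3, 4): truth gives 0; no alternative beats it.
(Checking all 125 profiles: 25 have a profitable deviation, 100 do not.)

25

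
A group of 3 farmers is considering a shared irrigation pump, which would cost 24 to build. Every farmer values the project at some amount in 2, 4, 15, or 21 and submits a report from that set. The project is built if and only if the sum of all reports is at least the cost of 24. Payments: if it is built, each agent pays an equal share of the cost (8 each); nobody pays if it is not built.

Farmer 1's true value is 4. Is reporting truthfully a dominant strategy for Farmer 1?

Yes

Check each profile of the others' reports and compare truth against every alternative report.
Others report (2, 21): truth gives -4, best alternative gives -4.
Others report (4, 21): truth gives -4, best alternative gives -4.
Others report (15, 15): truth gives -4, best alternative gives -4.
Others report (15, 21): truth gives -4, best alternative gives -4.
Others report (21, 2): truth gives -4, best alternative gives -4.
Others report (21, 4): truth gives -4, best alternative gives -4.
(Remaining 10 profiles checked similarly; truth is weakly best in each.)
In every case the truthful report is at least as good as any alternative, so it is a dominant strategy.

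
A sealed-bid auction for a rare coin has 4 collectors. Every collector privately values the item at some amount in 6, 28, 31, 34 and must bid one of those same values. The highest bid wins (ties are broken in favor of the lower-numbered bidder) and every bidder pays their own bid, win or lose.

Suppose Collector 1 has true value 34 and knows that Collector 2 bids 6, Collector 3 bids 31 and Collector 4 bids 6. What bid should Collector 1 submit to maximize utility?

Bid 6: loses but pays 6, utility -6.
Bid 28: loses but pays 28, utility -28.
Bid 31: wins, pays 31, utility 34 - 31 = 3.
Bid 34: wins, pays 34, utility 34 - 34 = 0.
The best choice is 31 with utility 3.

31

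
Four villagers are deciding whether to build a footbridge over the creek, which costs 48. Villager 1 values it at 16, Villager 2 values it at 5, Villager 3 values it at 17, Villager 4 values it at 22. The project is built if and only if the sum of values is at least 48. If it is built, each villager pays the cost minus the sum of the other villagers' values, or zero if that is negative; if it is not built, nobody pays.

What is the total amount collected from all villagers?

19

Total value 60 ≥ cost 48, so it is built.
Villager 1: others sum to 44; max(0, 48 - 44) = 4.
Villager 2: others sum to 55; max(0, 48 - 55) = 0.
Villager 3: others sum to 43; max(0, 48 - 43) = 5.
Villager 4: others sum to 38; max(0, 48 - 38) = 10.
Total collected = 4 + 0 + 5 + 10 = 19.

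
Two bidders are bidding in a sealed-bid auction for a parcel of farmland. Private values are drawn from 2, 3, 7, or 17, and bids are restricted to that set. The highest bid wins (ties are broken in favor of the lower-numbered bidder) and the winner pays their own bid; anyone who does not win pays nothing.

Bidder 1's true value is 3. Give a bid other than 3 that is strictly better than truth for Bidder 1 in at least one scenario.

Suppose Bidder 2 bids 2.
Bid 3: wins, pays 3, utility 3 - 3 = 0.
Bid 2: wins, pays 2, utility 3 - 2 = 1.
So bidding 2 beats truth here (1 > 0).

2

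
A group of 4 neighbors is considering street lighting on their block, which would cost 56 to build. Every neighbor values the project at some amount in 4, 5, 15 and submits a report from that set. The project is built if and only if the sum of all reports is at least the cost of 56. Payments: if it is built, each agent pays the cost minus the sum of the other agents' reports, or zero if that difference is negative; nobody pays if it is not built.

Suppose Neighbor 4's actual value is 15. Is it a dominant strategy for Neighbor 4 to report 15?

Yes

Check each profile of the others' reports and compare truth against every alternative report.
Others report (15, 15, 15): truth gives 4, best alternative gives 0.
Others report (4, 4, 4): truth gives 0, best alternative gives 0.
Others report (4, 4, 5): truth gives 0, best alternative gives 0.
Others report (4, 4, 15): truth gives 0, best alternative gives 0.
Others report (4, 5, 4): truth gives 0, best alternative gives 0.
Others report (4, 5, 5): truth gives 0, best alternative gives 0.
(Remaining 21 profiles checked similarly; truth is weakly best in each.)
In every case the truthful report is at least as good as any alternative, so it is a dominant strategy.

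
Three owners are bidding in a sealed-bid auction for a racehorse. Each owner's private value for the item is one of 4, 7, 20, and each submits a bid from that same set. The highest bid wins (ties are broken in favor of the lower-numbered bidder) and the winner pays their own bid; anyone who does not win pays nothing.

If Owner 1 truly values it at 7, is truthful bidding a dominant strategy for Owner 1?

Consider the case where Owner 2 bids 4 and Owner 3 bids 4.
Truthful bid 7: wins, pays 7, utility 7 - 7 = 0.
Bid 4 instead: wins, pays 4, utility 7 - 4 = 3.
Since 3 > 0, bidding 4 is strictly better here, so truthful bidding is not dominant.

No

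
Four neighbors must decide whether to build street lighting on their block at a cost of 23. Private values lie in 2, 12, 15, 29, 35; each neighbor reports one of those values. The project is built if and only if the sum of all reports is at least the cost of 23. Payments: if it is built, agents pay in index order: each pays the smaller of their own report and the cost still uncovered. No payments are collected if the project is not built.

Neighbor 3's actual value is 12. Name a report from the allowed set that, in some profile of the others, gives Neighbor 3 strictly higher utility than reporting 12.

Suppose Neighbor 1 reports 2, Neighbor 2 reports 2 and Neighbor 4 reports 29.
Report 12: project built, pays 12, utility 12 - 12 = 0.
Report 2: project built, pays 2, utility 12 - 2 = 10.
So reporting 2 beats truth here (10 > 0).

2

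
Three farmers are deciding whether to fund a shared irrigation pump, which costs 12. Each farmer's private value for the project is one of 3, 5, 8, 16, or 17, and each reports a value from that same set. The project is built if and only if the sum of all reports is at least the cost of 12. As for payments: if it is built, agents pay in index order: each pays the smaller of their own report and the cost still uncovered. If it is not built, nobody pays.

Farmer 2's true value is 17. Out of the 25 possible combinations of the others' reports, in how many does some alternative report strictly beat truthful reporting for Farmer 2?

Others report (3, 3): truth gives 8; report 8 gives 9 > 8. Violating.
Others report (3, 5): truth gives 8; report 5 gives 12 > 8. Violating.
Others report (3, 8): truth gives 8; report 3 gives 14 > 8. Violating.
Others report (3, 16): truth gives 8; report 3 gives 14 > 8. Violating.
Others report (16, 3): truth gives 17; no alternative beats it.
Others report (16, 5): truth gives 17; no alternative beats it.
(Checking all 25 profiles: 15 have a profitable deviation, 10 do not.)

15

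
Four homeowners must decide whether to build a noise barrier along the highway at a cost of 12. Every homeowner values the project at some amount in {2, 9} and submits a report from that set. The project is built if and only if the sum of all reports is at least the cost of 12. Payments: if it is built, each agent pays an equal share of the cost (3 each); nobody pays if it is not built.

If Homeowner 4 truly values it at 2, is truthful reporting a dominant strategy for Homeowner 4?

Check each profile of the others' reports and compare truth against every alternative report.
Others report (2, 2, 2): truth gives 0, best alternative gives -1.
Others report (2, 2, 9): truth gives -1, best alternative gives -1.
Others report (2, 9, 2): truth gives -1, best alternative gives -1.
Others report (2, 9, 9): truth gives -1, best alternative gives -1.
Others report (9, 2, 2): truth gives -1, best alternative gives -1.
Others report (9, 2, 9): truth gives -1, best alternative gives -1.
(Remaining 2 profiles checked similarly; truth is weakly best in each.)
In every case the truthful report is at least as good as any alternative, so it is a dominant strategy.

Yes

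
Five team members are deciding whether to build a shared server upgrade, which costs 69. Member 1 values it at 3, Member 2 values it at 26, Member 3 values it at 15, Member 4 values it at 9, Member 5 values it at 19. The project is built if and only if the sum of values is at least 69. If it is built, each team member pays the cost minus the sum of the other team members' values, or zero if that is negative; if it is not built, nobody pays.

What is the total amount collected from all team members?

Total value 72 ≥ cost 69, so it is built.
Member 1: others sum to 69; max(0, 69 - 69) = 0.
Member 2: others sum to 46; max(0, 69 - 46) = 23.
Member 3: others sum to 57; max(0, 69 - 57) = 12.
Member 4: others sum to 63; max(0, 69 - 63) = 6.
Member 5: others sum to 53; max(0, 69 - 53) = 16.
Total collected = 0 + 23 + 12 + 6 + 16 = 57.

57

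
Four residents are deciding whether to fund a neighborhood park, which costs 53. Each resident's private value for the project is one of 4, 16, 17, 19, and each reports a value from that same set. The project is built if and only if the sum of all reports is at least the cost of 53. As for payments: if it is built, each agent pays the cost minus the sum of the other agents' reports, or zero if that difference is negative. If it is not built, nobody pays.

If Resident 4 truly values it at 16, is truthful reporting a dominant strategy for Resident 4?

Check each profile of the others' reports and compare truth against every alternative report.
Others report (16, 19, 19): truth gives 16, best alternative gives 16.
Others report (17, 17, 19): truth gives 16, best alternative gives 16.
Others report (17, 19, 17): truth gives 16, best alternative gives 16.
Others report (17, 19, 19): truth gives 16, best alternative gives 16.
Others report (19, 16, 19): truth gives 16, best alternative gives 16.
Others report (19, 17, 17): truth gives 16, best alternative gives 16.
(Remaining 58 profiles checked similarly; truth is weakly best in each.)
In every case the truthful report is at least as good as any alternative, so it is a dominant strategy.

Yes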